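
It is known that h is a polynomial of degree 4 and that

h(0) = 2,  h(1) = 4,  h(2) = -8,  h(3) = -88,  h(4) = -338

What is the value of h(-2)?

-68

Write h(x) = ax^4 + bx³ + cx² + dx + e; the 5 given values yield a linear system in the 5 coefficients.
Solving, h(x) = -2x^4 + 3x³ - 2x² + 3x + 2.
Then h(-2) = -68.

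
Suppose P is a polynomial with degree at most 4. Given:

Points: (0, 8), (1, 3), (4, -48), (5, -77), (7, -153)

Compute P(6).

Write P(x) = ax^4 + bx³ + cx² + dx + e; the 5 given values yield a linear system in the 5 coefficients.
Solving, the top 2 coefficients vanish, and P(x) = -3x² - 2x + 8.
Then P(6) = -112.

-112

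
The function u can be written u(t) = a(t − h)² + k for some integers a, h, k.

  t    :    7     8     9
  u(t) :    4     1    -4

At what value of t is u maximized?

6

First differences -3, -5; second difference -2 = 2a, so a = -1.
Expanding, the t-coefficient is −2ah = 2h; matching it to the data gives h = 6, and then k = 5.
So u(t) = -1(t − 6)² + 5.
Hence h = 6.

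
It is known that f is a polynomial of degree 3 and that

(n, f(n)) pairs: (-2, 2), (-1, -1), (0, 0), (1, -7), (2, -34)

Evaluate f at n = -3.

First differences: -3, 1, -7, -27. Second differences: 4, -8, -20. Third differences: -12, -12.
Level-3 differences are constant, so f has degree 3.
Fitting a degree-3 polynomial gives f(n) = -2n³ - 4n² - n.
Then f(-3) = 21.

21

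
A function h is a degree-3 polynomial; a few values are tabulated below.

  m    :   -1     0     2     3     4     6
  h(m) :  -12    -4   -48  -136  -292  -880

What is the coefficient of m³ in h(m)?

-3

Write h(m) = am³ + bm² + cm + d; the 6 given values yield a linear system in the 4 coefficients.
Solving, h(m) = -3m³ - 7m² + 4m - 4.
The coefficient of m³ is -3.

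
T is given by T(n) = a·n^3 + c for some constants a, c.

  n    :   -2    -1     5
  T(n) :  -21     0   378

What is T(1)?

6

From T(-2) = -21 and T(-1) = 0: -8a + c = -21 and -1a + c = 0.
Subtracting: 7a = 21, so a = 3; then c = -21 − 3·(-8) = 3.
So T(n) = 3n³ + 3, and T(1) = 6.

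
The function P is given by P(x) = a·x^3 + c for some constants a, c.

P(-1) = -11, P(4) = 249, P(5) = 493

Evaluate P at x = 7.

From P(-1) = -11 and P(4) = 249: -1a + c = -11 and 64a + c = 249.
Subtracting: 65a = 260, so a = 4; then c = -11 − 4·(-1) = -7.
So P(x) = 4x³ − 7, and P(7) = 1365.

1365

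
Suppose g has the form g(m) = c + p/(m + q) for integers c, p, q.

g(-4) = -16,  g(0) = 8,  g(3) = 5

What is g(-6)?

-4

(g(m) − c)(m + q) = p for each data point; the three points give a linear system in c and q, then p follows.
Solving: c = 2, q = 3, p = 18, so g(m) = 2 + 18/(m + 3).
Then g(-6) = 2 + 18/(-3) = -4.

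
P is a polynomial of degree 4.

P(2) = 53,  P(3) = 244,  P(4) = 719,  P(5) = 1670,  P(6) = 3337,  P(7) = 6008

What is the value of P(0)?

First differences: 191, 475, 951, 1667, 2671. Second differences: 284, 476, 716, 1004. Third differences: 192, 240, 288. Fourth differences: 48, 48.
Level-4 differences are constant, so P has degree 4.
Fitting a degree-4 polynomial gives P(k) = 2k^4 + 4k³ - 4k² + 5k - 5.
Then P(0) = -5.

-5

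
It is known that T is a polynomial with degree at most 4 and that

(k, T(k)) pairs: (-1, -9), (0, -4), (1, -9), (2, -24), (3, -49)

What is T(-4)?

-84

First differences: 5, -5, -15, -25. Second differences: -10, -10, -10.
Level-2 differences are constant, so T has degree 2.
Fitting a degree-2 polynomial gives T(k) = -5k² - 4.
Then T(-4) = -84.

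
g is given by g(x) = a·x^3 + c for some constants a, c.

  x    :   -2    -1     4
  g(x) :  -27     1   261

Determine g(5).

From g(-2) = -27 and g(-1) = 1: -8a + c = -27 and -1a + c = 1.
Subtracting: 7a = 28, so a = 4; then c = -27 − 4·(-8) = 5.
So g(x) = 4x³ + 5, and g(5) = 505.

505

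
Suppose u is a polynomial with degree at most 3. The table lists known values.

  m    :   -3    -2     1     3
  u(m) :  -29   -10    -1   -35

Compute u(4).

Write u(m) = am³ + bm² + cm + d; the 4 given values yield a linear system in the 4 coefficients.
Solving, the leading coefficient vanishes, and u(m) = -4m² - m + 4.
Then u(4) = -64.

-64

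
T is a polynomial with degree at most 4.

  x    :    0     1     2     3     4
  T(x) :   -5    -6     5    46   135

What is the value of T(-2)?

-39

Write T(x) = ax^4 + bx³ + cx² + dx + e; the 5 given values yield a linear system in the 5 coefficients.
Solving, the leading coefficient vanishes, and T(x) = 3x³ - 3x² - x - 5.
Then T(-2) = -39.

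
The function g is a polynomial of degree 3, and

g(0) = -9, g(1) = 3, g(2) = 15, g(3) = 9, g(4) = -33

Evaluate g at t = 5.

-129

First differences: 12, 12, -6, -42. Second differences: 0, -18, -36. Third differences: -18, -18.
Level-3 differences are constant, so g has degree 3.
Fitting a degree-3 polynomial gives g(t) = -3t³ + 9t² + 6t - 9.
Then g(5) = -129.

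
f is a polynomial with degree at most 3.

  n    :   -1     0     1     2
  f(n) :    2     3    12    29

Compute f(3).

Write f(n) = an³ + bn² + cn + d; the 4 given values yield a linear system in the 4 coefficients.
Solving, the leading coefficient vanishes, and f(n) = 4n² + 5n + 3.
Then f(3) = 54.

54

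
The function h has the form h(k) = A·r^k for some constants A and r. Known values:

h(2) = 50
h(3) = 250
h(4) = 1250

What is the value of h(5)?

Consecutive ratio: 250/50 = 5, and 1250/250 = 5, so r = 5.
Then A·5^2 = 50 gives A = 2, and h(k) = 2·5^k.
h(5) = 2·5^5 = 6250.

6250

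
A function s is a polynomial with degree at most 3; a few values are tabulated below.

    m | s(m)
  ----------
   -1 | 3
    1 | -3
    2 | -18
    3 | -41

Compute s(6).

Write s(m) = am³ + bm² + cm + d; the 4 given values yield a linear system in the 4 coefficients.
Solving, the leading coefficient vanishes, and s(m) = -4m² - 3m + 4.
Then s(6) = -158.

-158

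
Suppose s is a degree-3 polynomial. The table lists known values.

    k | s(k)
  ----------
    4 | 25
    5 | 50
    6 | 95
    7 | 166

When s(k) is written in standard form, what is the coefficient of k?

Write s(k) = ak³ + bk² + ck + d; the 4 given values yield a linear system in the 4 coefficients.
Solving, s(k) = k³ - 5k² + 9k + 5.
The coefficient of k is 9.

9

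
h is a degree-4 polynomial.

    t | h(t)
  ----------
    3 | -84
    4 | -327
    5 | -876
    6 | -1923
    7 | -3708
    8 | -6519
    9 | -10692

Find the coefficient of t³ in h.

4

First differences: -243, -549, -1047, -1785, -2811, -4173. Second differences: -306, -498, -738, -1026, -1362. Third differences: -192, -240, -288, -336. Fourth differences: -48, -48, -48.
Level-4 differences are constant, so h has degree 4.
Fitting a degree-4 polynomial gives h(t) = -2t^4 + 4t³ - 7t² + 8t + 9.
The coefficient of t³ is 4.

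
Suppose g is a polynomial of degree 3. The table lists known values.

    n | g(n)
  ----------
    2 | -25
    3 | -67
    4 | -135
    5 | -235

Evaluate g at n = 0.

5

Write g(n) = an³ + bn² + cn + d; the 4 given values yield a linear system in the 4 coefficients.
Solving, g(n) = -n³ - 4n² - 3n + 5.
Then g(0) = 5.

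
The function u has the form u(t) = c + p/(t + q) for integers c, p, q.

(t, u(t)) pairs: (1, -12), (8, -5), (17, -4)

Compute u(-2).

(u(t) − c)(t + q) = p for each data point; the three points give a linear system in c and q, then p follows.
Solving: c = -3, q = 1, p = -18, so u(t) = -3 − 18/(t + 1).
Then u(-2) = -3 − 18/(-1) = 15.

15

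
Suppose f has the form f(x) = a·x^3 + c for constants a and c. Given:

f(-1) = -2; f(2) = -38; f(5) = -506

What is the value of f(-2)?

From f(-1) = -2 and f(2) = -38: -1a + c = -2 and 8a + c = -38.
Subtracting: 9a = -36, so a = -4; then c = -2 − (-4)·(-1) = -6.
So f(x) = -4x³ − 6, and f(-2) = 26.

26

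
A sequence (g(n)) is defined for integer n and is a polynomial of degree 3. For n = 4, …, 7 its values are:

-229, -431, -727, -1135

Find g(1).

Write g(n) = an³ + bn² + cn + d; the 4 given values yield a linear system in the 4 coefficients.
Solving, g(n) = -3n³ - 2n² - n - 1.
Then g(1) = -7.

-7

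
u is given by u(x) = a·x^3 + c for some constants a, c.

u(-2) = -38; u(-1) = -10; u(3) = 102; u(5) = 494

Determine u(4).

From u(-2) = -38 and u(-1) = -10: -8a + c = -38 and -1a + c = -10.
Subtracting: 7a = 28, so a = 4; then c = -38 − 4·(-8) = -6.
So u(x) = 4x³ − 6, and u(4) = 250.

250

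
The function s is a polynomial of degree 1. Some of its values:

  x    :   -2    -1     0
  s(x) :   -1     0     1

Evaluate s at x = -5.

First differences: 1, 1.
Level-1 differences are constant, so s has degree 1.
Fitting a degree-1 polynomial gives s(x) = x + 1.
Then s(-5) = -4.

-4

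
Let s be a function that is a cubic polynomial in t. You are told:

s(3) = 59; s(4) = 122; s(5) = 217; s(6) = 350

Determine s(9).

Write s(t) = at³ + bt² + ct + d; the 4 given values yield a linear system in the 4 coefficients.
Solving, s(t) = t³ + 4t² - 2t + 2.
Then s(9) = 1037.

1037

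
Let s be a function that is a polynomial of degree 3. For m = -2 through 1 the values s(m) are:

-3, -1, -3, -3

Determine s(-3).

Write s(m) = am³ + bm² + cm + d; the 4 given values yield a linear system in the 4 coefficients.
Solving, s(m) = m³ + m² - 2m - 3.
Then s(-3) = -15.

-15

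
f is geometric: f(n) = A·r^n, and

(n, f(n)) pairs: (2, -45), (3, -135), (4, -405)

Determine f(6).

-3645

Consecutive ratio: -135/(-45) = 3, and -405/(-135) = 3, so r = 3.
Then A·3^2 = -45 gives A = -5, and f(n) = -5·3^n.
f(6) = -5·3^6 = -3645.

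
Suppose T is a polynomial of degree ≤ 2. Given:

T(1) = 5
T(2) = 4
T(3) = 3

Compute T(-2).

Write T(t) = at² + bt + c; the 3 given values yield a linear system in the 3 coefficients.
Solving, the leading coefficient vanishes, and T(t) = -t + 6.
Then T(-2) = 8.

8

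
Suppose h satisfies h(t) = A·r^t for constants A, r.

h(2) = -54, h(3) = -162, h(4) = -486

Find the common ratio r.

Consecutive ratio: -162/(-54) = 3, and -486/(-162) = 3, so r = 3.
Then A·3^2 = -54 gives A = -6, and h(t) = -6·3^t.

3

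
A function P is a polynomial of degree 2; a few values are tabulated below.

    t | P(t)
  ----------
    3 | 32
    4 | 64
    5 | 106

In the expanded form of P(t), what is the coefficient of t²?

Write P(t) = at² + bt + c; the 3 given values yield a linear system in the 3 coefficients.
Solving, P(t) = 5t² - 3t - 4.
The coefficient of t² is 5.

5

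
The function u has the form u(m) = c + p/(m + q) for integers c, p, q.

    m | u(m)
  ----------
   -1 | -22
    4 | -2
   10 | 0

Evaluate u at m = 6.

(u(m) − c)(m + q) = p for each data point; the three points give a linear system in c and q, then p follows.
Solving: c = 2, q = 2, p = -24, so u(m) = 2 − 24/(m + 2).
Then u(6) = 2 − 24/8 = -1.

-1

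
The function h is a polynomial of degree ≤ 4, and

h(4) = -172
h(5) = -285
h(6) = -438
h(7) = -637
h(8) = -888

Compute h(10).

-1570

Write h(t) = at^4 + bt³ + ct² + dt + e; the 5 given values yield a linear system in the 5 coefficients.
Solving, the leading coefficient vanishes, and h(t) = -t³ - 5t² - 7t.
Then h(10) = -1570.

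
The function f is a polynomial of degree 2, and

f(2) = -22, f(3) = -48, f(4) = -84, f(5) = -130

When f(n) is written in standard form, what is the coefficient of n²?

-5

First differences: -26, -36, -46. Second differences: -10, -10.
Level-2 differences are constant, so f has degree 2.
Fitting a degree-2 polynomial gives f(n) = -5n² - n.
The coefficient of n² is -5.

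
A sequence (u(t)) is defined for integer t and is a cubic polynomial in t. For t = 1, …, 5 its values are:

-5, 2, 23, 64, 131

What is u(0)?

-4

Write u(t) = at³ + bt² + ct + d; the 5 given values yield a linear system in the 4 coefficients.
Solving, u(t) = t³ + t² - 3t - 4.
The constant term is u(0) = -4.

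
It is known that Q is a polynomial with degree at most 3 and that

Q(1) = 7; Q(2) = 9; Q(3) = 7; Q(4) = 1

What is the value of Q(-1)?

-9

Write Q(m) = am³ + bm² + cm + d; the 4 given values yield a linear system in the 4 coefficients.
Solving, the leading coefficient vanishes, and Q(m) = -2m² + 8m + 1.
Then Q(-1) = -9.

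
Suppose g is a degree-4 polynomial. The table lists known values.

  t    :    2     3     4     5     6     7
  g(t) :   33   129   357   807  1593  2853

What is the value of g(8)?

Write g(t) = at^4 + bt³ + ct² + dt + e; the 6 given values yield a linear system in the 5 coefficients.
Solving, g(t) = t^4 + t³ + 2t² + 2t - 3.
Then g(8) = 4749.

4749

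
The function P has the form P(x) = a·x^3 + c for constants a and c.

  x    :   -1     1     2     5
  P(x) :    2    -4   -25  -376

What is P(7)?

-1030

From P(-1) = 2 and P(1) = -4: -1a + c = 2 and 1a + c = -4.
Subtracting: 2a = -6, so a = -3; then c = 2 − (-3)·(-1) = -1.
So P(x) = -3x³ − 1, and P(7) = -1030.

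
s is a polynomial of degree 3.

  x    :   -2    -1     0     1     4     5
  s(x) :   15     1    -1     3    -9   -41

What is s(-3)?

Write s(x) = ax³ + bx² + cx + d; the 6 given values yield a linear system in the 4 coefficients.
Solving, s(x) = -x³ + 3x² + 2x - 1.
Then s(-3) = 47.

47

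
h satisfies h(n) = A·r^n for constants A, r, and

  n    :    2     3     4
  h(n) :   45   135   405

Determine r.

3

Consecutive ratio: 135/45 = 3, and 405/135 = 3, so r = 3.
Then A·3^2 = 45 gives A = 5, and h(n) = 5·3^n.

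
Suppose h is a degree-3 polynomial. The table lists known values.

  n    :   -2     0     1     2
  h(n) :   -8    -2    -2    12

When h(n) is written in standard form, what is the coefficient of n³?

2

Write h(n) = an³ + bn² + cn + d; the 4 given values yield a linear system in the 4 coefficients.
Solving, h(n) = 2n³ + n² - 3n - 2.
The coefficient of n³ is 2.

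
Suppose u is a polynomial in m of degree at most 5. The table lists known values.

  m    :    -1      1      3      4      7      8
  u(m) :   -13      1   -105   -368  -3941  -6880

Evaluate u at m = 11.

-25729

Write u(m) = am^5 + bm^4 + cm³ + dm² + em + p; the 6 given values yield a linear system in the 6 coefficients.
Solving, the leading coefficient vanishes, and u(m) = -2m^4 + 3m³ - 4m² + 4m.
Then u(11) = -25729.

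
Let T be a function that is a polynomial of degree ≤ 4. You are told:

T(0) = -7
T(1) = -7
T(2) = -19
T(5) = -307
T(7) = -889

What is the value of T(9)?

-1951

Write T(t) = at^4 + bt³ + ct² + dt + e; the 5 given values yield a linear system in the 5 coefficients.
Solving, the leading coefficient vanishes, and T(t) = -3t³ + 3t² - 7.
Then T(9) = -1951.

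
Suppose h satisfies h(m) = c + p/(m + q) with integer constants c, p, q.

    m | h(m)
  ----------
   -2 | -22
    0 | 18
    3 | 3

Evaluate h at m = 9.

0

(h(m) − c)(m + q) = p for each data point; the three points give a linear system in c and q, then p follows.
Solving: c = -2, q = 1, p = 20, so h(m) = -2 + 20/(m + 1).
Then h(9) = -2 + 20/10 = 0.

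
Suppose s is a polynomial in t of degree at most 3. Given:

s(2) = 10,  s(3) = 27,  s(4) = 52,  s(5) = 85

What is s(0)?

0

First differences: 17, 25, 33. Second differences: 8, 8.
Level-2 differences are constant, so s has degree 2.
Fitting a degree-2 polynomial gives s(t) = 4t² - 3t.
Then s(0) = 0.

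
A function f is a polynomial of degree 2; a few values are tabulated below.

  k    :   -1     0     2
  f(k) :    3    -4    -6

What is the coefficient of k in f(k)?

-5

Write f(k) = ak² + bk + c; the 3 given values yield a linear system in the 3 coefficients.
Solving, f(k) = 2k² - 5k - 4.
The coefficient of k is -5.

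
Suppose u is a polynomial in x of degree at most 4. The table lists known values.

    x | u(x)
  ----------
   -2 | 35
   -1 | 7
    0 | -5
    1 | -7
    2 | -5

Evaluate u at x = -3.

First differences: -28, -12, -2, 2. Second differences: 16, 10, 4. Third differences: -6, -6.
Level-3 differences are constant, so u has degree 3.
Fitting a degree-3 polynomial gives u(x) = -x³ + 5x² - 6x - 5.
Then u(-3) = 85.

85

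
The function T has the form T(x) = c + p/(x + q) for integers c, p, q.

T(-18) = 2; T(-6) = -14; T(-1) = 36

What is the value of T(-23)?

3

(T(x) − c)(x + q) = p for each data point; the three points give a linear system in c and q, then p follows.
Solving: c = 6, q = 3, p = 60, so T(x) = 6 + 60/(x + 3).
Then T(-23) = 6 + 60/(-20) = 3.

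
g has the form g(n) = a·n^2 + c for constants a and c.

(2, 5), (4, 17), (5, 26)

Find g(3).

From g(2) = 5 and g(4) = 17: 4a + c = 5 and 16a + c = 17.
Subtracting: 12a = 12, so a = 1; then c = 5 − 1·4 = 1.
So g(n) = 1n² + 1, and g(3) = 10.

10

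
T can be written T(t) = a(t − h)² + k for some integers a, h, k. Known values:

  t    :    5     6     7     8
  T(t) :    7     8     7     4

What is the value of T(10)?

First differences 1, -1, -3; second difference -2 = 2a, so a = -1.
Expanding, the t-coefficient is −2ah = 2h; matching it to the data gives h = 6, and then k = 8.
So T(t) = -1(t − 6)² + 8.
T(10) = -1·4² + 8 = -8.

-8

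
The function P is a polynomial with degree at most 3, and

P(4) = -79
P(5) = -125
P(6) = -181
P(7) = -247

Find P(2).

-17

Write P(x) = ax³ + bx² + cx + d; the 4 given values yield a linear system in the 4 coefficients.
Solving, the leading coefficient vanishes, and P(x) = -5x² - x + 5.
Then P(2) = -17.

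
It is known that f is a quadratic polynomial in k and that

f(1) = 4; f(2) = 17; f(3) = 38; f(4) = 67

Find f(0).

First differences: 13, 21, 29. Second differences: 8, 8.
Level-2 differences are constant, so f has degree 2.
Fitting a degree-2 polynomial gives f(k) = 4k² + k - 1.
Then f(0) = -1.

-1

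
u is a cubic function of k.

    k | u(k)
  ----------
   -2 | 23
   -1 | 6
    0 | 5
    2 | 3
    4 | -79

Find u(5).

-180

Write u(k) = ak³ + bk² + ck + d; the 5 given values yield a linear system in the 4 coefficients.
Solving, u(k) = -2k³ + 2k² + 3k + 5.
Then u(5) = -180.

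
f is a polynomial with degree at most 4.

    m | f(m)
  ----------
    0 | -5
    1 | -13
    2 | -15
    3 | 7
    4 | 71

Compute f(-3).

Write f(m) = am^4 + bm³ + cm² + dm + e; the 5 given values yield a linear system in the 5 coefficients.
Solving, the leading coefficient vanishes, and f(m) = 3m³ - 6m² - 5m - 5.
Then f(-3) = -125.

-125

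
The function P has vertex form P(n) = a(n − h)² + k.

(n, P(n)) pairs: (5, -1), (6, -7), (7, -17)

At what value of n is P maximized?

4

First differences -6, -10; second difference -4 = 2a, so a = -2.
Expanding, the n-coefficient is −2ah = 4h; matching it to the data gives h = 4, and then k = 1.
So P(n) = -2(n − 4)² + 1.
Hence h = 4.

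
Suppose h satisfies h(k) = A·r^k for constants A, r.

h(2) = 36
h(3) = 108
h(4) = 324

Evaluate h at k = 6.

Consecutive ratio: 108/36 = 3, and 324/108 = 3, so r = 3.
Then A·3^2 = 36 gives A = 4, and h(k) = 4·3^k.
h(6) = 4·3^6 = 2916.

2916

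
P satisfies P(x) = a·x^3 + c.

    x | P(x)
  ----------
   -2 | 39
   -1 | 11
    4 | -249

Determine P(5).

From P(-2) = 39 and P(-1) = 11: -8a + c = 39 and -1a + c = 11.
Subtracting: 7a = -28, so a = -4; then c = 39 − (-4)·(-8) = 7.
So P(x) = -4x³ + 7, and P(5) = -493.

-493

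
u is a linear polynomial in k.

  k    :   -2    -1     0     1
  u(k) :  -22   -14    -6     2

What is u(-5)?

-46

Write u(k) = ak + b; the 4 given values yield a linear system in the 2 coefficients.
Solving, u(k) = 8k - 6.
Then u(-5) = -46.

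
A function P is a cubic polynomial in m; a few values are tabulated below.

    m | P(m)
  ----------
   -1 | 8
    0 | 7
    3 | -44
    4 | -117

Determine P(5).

-238

Write P(m) = am³ + bm² + cm + d; the 4 given values yield a linear system in the 4 coefficients.
Solving, P(m) = -2m³ + m + 7.
Then P(5) = -238.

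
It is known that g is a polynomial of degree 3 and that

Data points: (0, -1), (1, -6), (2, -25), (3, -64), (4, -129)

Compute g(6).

First differences: -5, -19, -39, -65. Second differences: -14, -20, -26. Third differences: -6, -6.
Level-3 differences are constant, so g has degree 3.
Fitting a degree-3 polynomial gives g(n) = -n³ - 4n² - 1.
Then g(6) = -361.

-361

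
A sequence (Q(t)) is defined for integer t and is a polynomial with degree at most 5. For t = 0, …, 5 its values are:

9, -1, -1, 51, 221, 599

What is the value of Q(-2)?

11

Write Q(t) = at^5 + bt^4 + ct³ + dt² + et + p; the 6 given values yield a linear system in the 6 coefficients.
Solving, the leading coefficient vanishes, and Q(t) = t^4 + t³ - 5t² - 7t + 9.
Then Q(-2) = 11.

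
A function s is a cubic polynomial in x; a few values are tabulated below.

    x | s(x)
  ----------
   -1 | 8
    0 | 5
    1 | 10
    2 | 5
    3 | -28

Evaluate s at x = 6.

-475

First differences: -3, 5, -5, -33. Second differences: 8, -10, -28. Third differences: -18, -18.
Level-3 differences are constant, so s has degree 3.
Fitting a degree-3 polynomial gives s(x) = -3x³ + 4x² + 4x + 5.
Then s(6) = -475.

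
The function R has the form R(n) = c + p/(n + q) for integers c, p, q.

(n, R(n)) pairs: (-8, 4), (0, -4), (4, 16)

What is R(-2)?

(R(n) − c)(n + q) = p for each data point; the three points give a linear system in c and q, then p follows.
Solving: c = 6, q = -2, p = 20, so R(n) = 6 + 20/(n − 2).
Then R(-2) = 6 + 20/(-4) = 1.

1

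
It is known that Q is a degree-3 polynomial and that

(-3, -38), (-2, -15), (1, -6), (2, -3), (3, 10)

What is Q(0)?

-5

Write Q(n) = an³ + bn² + cn + d; the 5 given values yield a linear system in the 4 coefficients.
Solving, Q(n) = n³ - n² - n - 5.
The constant term is Q(0) = -5.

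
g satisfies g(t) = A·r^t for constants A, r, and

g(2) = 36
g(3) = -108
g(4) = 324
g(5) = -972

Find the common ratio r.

-3

Consecutive ratio: -108/36 = -3, and 324/(-108) = -3, so r = -3.
Then A·(-3)^2 = 36 gives A = 4, and g(t) = 4·(-3)^t.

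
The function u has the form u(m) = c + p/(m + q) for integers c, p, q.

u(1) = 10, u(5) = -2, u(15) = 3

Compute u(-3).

6

(u(m) − c)(m + q) = p for each data point; the three points give a linear system in c and q, then p follows.
Solving: c = 4, q = -3, p = -12, so u(m) = 4 − 12/(m − 3).
Then u(-3) = 4 − 12/(-6) = 6.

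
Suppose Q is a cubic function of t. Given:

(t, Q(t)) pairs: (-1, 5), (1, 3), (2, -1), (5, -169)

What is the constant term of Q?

1

Write Q(t) = at³ + bt² + ct + d; the 4 given values yield a linear system in the 4 coefficients.
Solving, Q(t) = -2t³ + 3t² + t + 1.
The constant term is Q(0) = 1.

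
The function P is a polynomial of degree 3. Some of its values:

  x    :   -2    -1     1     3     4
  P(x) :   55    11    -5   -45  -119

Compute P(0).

Write P(x) = ax³ + bx² + cx + d; the 5 given values yield a linear system in the 4 coefficients.
Solving, P(x) = -3x³ + 6x² - 5x - 3.
Then P(0) = -3.

-3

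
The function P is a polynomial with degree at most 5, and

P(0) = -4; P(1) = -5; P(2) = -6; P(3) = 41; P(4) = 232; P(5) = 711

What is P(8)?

6036

Write P(k) = ak^5 + bk^4 + ck³ + dk² + ek + p; the 6 given values yield a linear system in the 6 coefficients.
Solving, the leading coefficient vanishes, and P(k) = 2k^4 - 4k³ - 2k² + 3k - 4.
Then P(8) = 6036.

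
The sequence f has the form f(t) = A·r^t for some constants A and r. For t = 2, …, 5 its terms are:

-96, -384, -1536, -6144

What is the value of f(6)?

-24576

Consecutive ratio: -384/(-96) = 4, and -1536/(-384) = 4, so r = 4.
Then A·4^2 = -96 gives A = -6, and f(t) = -6·4^t.
f(6) = -6·4^6 = -24576.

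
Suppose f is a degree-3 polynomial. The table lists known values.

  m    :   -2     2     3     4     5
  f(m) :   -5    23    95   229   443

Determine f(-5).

Write f(m) = am³ + bm² + cm + d; the 5 given values yield a linear system in the 4 coefficients.
Solving, f(m) = 3m³ + 4m² - 5m - 7.
Then f(-5) = -257.

-257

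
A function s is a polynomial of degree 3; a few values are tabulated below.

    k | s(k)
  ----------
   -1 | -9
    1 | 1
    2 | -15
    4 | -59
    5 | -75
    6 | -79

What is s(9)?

41

Write s(k) = ak³ + bk² + ck + d; the 6 given values yield a linear system in the 4 coefficients.
Solving, s(k) = k³ - 9k² + 4k + 5.
Then s(9) = 41.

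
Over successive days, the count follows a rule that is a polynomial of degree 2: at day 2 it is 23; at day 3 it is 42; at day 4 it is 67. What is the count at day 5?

Write the value at n as u(n).
Write u(n) = an² + bn + c; the 3 given values yield a linear system in the 3 coefficients.
Solving, u(n) = 3n² + 4n + 3.
Then u(5) = 98.

98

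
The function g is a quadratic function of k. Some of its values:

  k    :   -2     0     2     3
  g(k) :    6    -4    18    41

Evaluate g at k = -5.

81

Write g(k) = ak² + bk + c; the 4 given values yield a linear system in the 3 coefficients.
Solving, g(k) = 4k² + 3k - 4.
Then g(-5) = 81.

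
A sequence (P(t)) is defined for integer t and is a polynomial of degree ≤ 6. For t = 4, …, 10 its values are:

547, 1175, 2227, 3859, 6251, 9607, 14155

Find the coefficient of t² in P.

1

First differences: 628, 1052, 1632, 2392, 3356, 4548. Second differences: 424, 580, 760, 964, 1192. Third differences: 156, 180, 204, 228. Fourth differences: 24, 24, 24.
Level-4 differences are constant, so P has degree 4.
Fitting a degree-4 polynomial gives P(t) = t^4 + 4t³ + t² + 6t - 5.
The coefficient of t² is 1.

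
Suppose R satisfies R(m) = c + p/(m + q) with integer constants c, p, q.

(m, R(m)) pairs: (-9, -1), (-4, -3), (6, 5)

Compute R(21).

(R(m) − c)(m + q) = p for each data point; the three points give a linear system in c and q, then p follows.
Solving: c = 1, q = -1, p = 20, so R(m) = 1 + 20/(m − 1).
Then R(21) = 1 + 20/20 = 2.

2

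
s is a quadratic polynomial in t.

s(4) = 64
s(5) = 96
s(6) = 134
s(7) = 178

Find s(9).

284

First differences: 32, 38, 44. Second differences: 6, 6.
Level-2 differences are constant, so s has degree 2.
Fitting a degree-2 polynomial gives s(t) = 3t² + 5t - 4.
Then s(9) = 284.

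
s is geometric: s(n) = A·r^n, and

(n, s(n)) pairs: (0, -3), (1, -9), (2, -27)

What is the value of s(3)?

Consecutive ratio: -9/(-3) = 3, and -27/(-9) = 3, so r = 3.
Then A·3^0 = -3 gives A = -3, and s(n) = -3·3^n.
s(3) = -3·3^3 = -81.

-81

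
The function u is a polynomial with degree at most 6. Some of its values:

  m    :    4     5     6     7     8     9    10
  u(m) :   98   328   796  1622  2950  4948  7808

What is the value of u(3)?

10

First differences: 230, 468, 826, 1328, 1998, 2860. Second differences: 238, 358, 502, 670, 862. Third differences: 120, 144, 168, 192. Fourth differences: 24, 24, 24.
Level-4 differences are constant, so u has degree 4.
Fitting a degree-4 polynomial gives u(m) = m^4 - 2m³ - 2m² + m - 2.
Then u(3) = 10.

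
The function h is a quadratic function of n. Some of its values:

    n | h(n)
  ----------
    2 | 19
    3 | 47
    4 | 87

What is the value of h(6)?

203

Write h(n) = an² + bn + c; the 3 given values yield a linear system in the 3 coefficients.
Solving, h(n) = 6n² - 2n - 1.
Then h(6) = 203.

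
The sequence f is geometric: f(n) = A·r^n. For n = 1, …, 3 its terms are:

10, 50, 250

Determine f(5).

Consecutive ratio: 50/10 = 5, and 250/50 = 5, so r = 5.
Then A·5^1 = 10 gives A = 2, and f(n) = 2·5^n.
f(5) = 2·5^5 = 6250.

6250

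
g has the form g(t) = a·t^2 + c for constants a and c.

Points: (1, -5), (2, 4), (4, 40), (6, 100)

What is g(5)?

67

From g(1) = -5 and g(2) = 4: 1a + c = -5 and 4a + c = 4.
Subtracting: 3a = 9, so a = 3; then c = -5 − 3·1 = -8.
So g(t) = 3t² − 8, and g(5) = 67.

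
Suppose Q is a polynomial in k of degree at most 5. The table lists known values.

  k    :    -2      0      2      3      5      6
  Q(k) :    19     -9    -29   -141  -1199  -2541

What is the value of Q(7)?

Write Q(k) = ak^5 + bk^4 + ck³ + dk² + ek + p; the 6 given values yield a linear system in the 6 coefficients.
Solving, the leading coefficient vanishes, and Q(k) = -2k^4 - k³ + 9k² - 8k - 9.
Then Q(7) = -4769.

-4769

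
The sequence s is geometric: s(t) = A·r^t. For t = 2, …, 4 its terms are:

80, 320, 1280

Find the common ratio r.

4

Consecutive ratio: 320/80 = 4, and 1280/320 = 4, so r = 4.
Then A·4^2 = 80 gives A = 5, and s(t) = 5·4^t.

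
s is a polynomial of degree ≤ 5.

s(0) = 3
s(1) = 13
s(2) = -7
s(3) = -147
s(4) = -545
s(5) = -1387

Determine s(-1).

First differences: 10, -20, -140, -398, -842. Second differences: -30, -120, -258, -444. Third differences: -90, -138, -186. Fourth differences: -48, -48.
Level-4 differences are constant, so s has degree 4.
Fitting a degree-4 polynomial gives s(n) = -2n^4 - 3n³ + 8n² + 7n + 3.
Then s(-1) = 5.

5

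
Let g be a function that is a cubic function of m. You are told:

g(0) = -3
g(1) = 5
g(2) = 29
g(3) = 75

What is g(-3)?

Write g(m) = am³ + bm² + cm + d; the 4 given values yield a linear system in the 4 coefficients.
Solving, g(m) = m³ + 5m² + 2m - 3.
Then g(-3) = 9.

9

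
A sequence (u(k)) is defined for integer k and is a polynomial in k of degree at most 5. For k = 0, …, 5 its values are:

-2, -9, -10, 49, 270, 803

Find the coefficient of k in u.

-4

Write u(k) = ak^5 + bk^4 + ck³ + dk² + ek + p; the 6 given values yield a linear system in the 6 coefficients.
Solving, the leading coefficient vanishes, and u(k) = 2k^4 - 3k³ - 2k² - 4k - 2.
The coefficient of k is -4.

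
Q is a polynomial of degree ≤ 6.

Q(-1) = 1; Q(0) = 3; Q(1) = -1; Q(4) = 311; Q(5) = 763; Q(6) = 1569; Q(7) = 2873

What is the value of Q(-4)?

Write Q(n) = an^6 + bn^5 + cn^4 + dn³ + en² + pn + q; the 7 given values yield a linear system in the 7 coefficients.
Solving, the top 2 coefficients vanish, and Q(n) = n^4 + 2n³ - 4n² - 3n + 3.
Then Q(-4) = 79.

79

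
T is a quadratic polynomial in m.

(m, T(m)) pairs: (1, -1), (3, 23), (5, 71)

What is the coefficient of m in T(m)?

Write T(m) = am² + bm + c; the 3 given values yield a linear system in the 3 coefficients.
Solving, T(m) = 3m² - 4.
The coefficient of m is 0.

0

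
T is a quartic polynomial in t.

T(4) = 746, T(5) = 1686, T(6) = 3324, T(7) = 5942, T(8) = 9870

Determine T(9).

Write T(t) = at^4 + bt³ + ct² + dt + e; the 5 given values yield a linear system in the 5 coefficients.
Solving, T(t) = 2t^4 + 3t³ + 2t² + t + 6.
Then T(9) = 15486.

15486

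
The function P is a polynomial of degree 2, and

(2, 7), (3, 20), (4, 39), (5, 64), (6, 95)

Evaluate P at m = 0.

First differences: 13, 19, 25, 31. Second differences: 6, 6, 6.
Level-2 differences are constant, so P has degree 2.
Fitting a degree-2 polynomial gives P(m) = 3m² - 2m - 1.
Then P(0) = -1.

-1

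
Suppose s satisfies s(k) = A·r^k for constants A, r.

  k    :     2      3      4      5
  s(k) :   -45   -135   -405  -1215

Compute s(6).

Consecutive ratio: -135/(-45) = 3, and -405/(-135) = 3, so r = 3.
Then A·3^2 = -45 gives A = -5, and s(k) = -5·3^k.
s(6) = -5·3^6 = -3645.

-3645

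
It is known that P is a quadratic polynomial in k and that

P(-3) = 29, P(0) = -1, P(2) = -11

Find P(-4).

Write P(k) = ak² + bk + c; the 3 given values yield a linear system in the 3 coefficients.
Solving, P(k) = k² - 7k - 1.
Then P(-4) = 43.

43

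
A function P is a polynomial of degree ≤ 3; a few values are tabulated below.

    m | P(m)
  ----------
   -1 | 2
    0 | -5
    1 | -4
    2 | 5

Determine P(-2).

17

First differences: -7, 1, 9. Second differences: 8, 8.
Level-2 differences are constant, so P has degree 2.
Fitting a degree-2 polynomial gives P(m) = 4m² - 3m - 5.
Then P(-2) = 17.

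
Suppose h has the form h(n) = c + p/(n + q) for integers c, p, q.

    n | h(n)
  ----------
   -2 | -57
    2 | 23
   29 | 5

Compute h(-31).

1

(h(n) − c)(n + q) = p for each data point; the three points give a linear system in c and q, then p follows.
Solving: c = 3, q = 1, p = 60, so h(n) = 3 + 60/(n + 1).
Then h(-31) = 3 + 60/(-30) = 1.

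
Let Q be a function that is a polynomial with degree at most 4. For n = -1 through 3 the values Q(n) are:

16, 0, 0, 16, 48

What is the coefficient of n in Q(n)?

-8

First differences: -16, 0, 16, 32. Second differences: 16, 16, 16.
Level-2 differences are constant, so Q has degree 2.
Fitting a degree-2 polynomial gives Q(n) = 8n² - 8n.
The coefficient of n is -8.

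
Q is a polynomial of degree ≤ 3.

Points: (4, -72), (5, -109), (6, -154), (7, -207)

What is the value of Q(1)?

-9

First differences: -37, -45, -53. Second differences: -8, -8.
Level-2 differences are constant, so Q has degree 2.
Fitting a degree-2 polynomial gives Q(x) = -4x² - x - 4.
Then Q(1) = -9.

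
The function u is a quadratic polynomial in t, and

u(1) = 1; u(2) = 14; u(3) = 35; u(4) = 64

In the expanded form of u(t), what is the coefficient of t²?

4

Write u(t) = at² + bt + c; the 4 given values yield a linear system in the 3 coefficients.
Solving, u(t) = 4t² + t - 4.
The coefficient of t² is 4.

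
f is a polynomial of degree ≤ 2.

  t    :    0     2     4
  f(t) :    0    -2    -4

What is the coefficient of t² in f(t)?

Write f(t) = at² + bt + c; the 3 given values yield a linear system in the 3 coefficients.
Solving, the leading coefficient vanishes, and f(t) = -t.
The coefficient of t² is 0.

0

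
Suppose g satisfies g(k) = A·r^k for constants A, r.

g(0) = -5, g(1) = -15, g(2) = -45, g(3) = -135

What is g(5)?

Consecutive ratio: -15/(-5) = 3, and -45/(-15) = 3, so r = 3.
Then A·3^0 = -5 gives A = -5, and g(k) = -5·3^k.
g(5) = -5·3^5 = -1215.

-1215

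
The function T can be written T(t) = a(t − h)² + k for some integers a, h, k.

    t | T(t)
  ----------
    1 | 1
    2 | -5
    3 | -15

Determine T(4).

-29

First differences -6, -10; second difference -4 = 2a, so a = -2.
Expanding, the t-coefficient is −2ah = 4h; matching it to the data gives h = 0, and then k = 3.
So T(t) = -2(t + 0)² + 3.
T(4) = -2·4² + 3 = -29.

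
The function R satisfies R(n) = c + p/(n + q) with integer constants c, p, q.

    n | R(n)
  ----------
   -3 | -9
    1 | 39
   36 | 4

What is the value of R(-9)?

-1

(R(n) − c)(n + q) = p for each data point; the three points give a linear system in c and q, then p follows.
Solving: c = 3, q = 0, p = 36, so R(n) = 3 + 36/(n + 0).
Then R(-9) = 3 + 36/(-9) = -1.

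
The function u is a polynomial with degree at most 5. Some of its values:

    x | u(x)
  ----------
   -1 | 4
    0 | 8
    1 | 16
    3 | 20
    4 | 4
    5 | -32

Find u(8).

Write u(x) = ax^5 + bx^4 + cx³ + dx² + ex + p; the 6 given values yield a linear system in the 6 coefficients.
Solving, the top 2 coefficients vanish, and u(x) = -x³ + 2x² + 7x + 8.
Then u(8) = -320.

-320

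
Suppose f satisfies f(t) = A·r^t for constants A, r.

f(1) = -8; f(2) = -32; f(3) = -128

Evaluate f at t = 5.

Consecutive ratio: -32/(-8) = 4, and -128/(-32) = 4, so r = 4.
Then A·4^1 = -8 gives A = -2, and f(t) = -2·4^t.
f(5) = -2·4^5 = -2048.

-2048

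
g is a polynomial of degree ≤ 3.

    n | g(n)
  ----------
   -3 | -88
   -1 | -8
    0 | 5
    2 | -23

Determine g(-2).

Write g(n) = an³ + bn² + cn + d; the 4 given values yield a linear system in the 4 coefficients.
Solving, the leading coefficient vanishes, and g(n) = -9n² + 4n + 5.
Then g(-2) = -39.

-39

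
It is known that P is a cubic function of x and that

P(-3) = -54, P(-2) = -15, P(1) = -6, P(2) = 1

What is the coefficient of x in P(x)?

Write P(x) = ax³ + bx² + cx + d; the 4 given values yield a linear system in the 4 coefficients.
Solving, P(x) = 2x³ - x² - 4x - 3.
The coefficient of x is -4.

-4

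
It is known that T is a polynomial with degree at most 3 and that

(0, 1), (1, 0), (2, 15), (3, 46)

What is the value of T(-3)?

First differences: -1, 15, 31. Second differences: 16, 16.
Level-2 differences are constant, so T has degree 2.
Fitting a degree-2 polynomial gives T(n) = 8n² - 9n + 1.
Then T(-3) = 100.

100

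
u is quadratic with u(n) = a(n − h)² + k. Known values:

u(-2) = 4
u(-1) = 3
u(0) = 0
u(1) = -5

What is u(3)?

First differences -1, -3, -5; second difference -2 = 2a, so a = -1.
Expanding, the n-coefficient is −2ah = 2h; matching it to the data gives h = -2, and then k = 4.
So u(n) = -1(n + 2)² + 4.
u(3) = -1·5² + 4 = -21.

-21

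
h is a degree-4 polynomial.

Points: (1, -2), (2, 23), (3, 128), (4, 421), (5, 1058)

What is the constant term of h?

-7

Write h(n) = an^4 + bn³ + cn² + dn + e; the 5 given values yield a linear system in the 5 coefficients.
Solving, h(n) = 2n^4 - 2n³ + 2n² + 3n - 7.
The constant term is h(0) = -7.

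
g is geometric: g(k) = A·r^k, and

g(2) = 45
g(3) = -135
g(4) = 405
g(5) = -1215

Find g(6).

Consecutive ratio: -135/45 = -3, and 405/(-135) = -3, so r = -3.
Then A·(-3)^2 = 45 gives A = 5, and g(k) = 5·(-3)^k.
g(6) = 5·(-3)^6 = 3645.

3645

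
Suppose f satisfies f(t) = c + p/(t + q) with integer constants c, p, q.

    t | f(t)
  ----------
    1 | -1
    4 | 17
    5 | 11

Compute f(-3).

(f(t) − c)(t + q) = p for each data point; the three points give a linear system in c and q, then p follows.
Solving: c = 5, q = -3, p = 12, so f(t) = 5 + 12/(t − 3).
Then f(-3) = 5 + 12/(-6) = 3.

3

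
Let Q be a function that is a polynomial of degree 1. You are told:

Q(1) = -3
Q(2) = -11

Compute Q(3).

Write Q(x) = ax + b; the 2 given values yield a linear system in the 2 coefficients.
Solving, Q(x) = -8x + 5.
Then Q(3) = -19.

-19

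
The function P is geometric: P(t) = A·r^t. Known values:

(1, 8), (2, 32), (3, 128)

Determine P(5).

2048

Consecutive ratio: 32/8 = 4, and 128/32 = 4, so r = 4.
Then A·4^1 = 8 gives A = 2, and P(t) = 2·4^t.
P(5) = 2·4^5 = 2048.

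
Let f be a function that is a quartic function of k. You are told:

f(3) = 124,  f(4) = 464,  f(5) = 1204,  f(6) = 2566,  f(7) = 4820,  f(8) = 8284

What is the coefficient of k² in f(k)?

First differences: 340, 740, 1362, 2254, 3464. Second differences: 400, 622, 892, 1210. Third differences: 222, 270, 318. Fourth differences: 48, 48.
Level-4 differences are constant, so f has degree 4.
Fitting a degree-4 polynomial gives f(k) = 2k^4 + k³ - 6k² - 5k + 4.
The coefficient of k² is -6.

-6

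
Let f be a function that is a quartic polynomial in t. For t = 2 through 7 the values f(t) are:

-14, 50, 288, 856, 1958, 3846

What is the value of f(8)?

6820

First differences: 64, 238, 568, 1102, 1888. Second differences: 174, 330, 534, 786. Third differences: 156, 204, 252. Fourth differences: 48, 48.
Level-4 differences are constant, so f has degree 4.
Fitting a degree-4 polynomial gives f(t) = 2t^4 - 2t³ - 5t² - 3t - 4.
Then f(8) = 6820.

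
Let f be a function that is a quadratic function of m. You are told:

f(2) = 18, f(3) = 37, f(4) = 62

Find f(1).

5

Write f(m) = am² + bm + c; the 3 given values yield a linear system in the 3 coefficients.
Solving, f(m) = 3m² + 4m - 2.
Then f(1) = 5.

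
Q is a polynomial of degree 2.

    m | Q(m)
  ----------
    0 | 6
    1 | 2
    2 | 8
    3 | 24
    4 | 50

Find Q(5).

86

First differences: -4, 6, 16, 26. Second differences: 10, 10, 10.
Level-2 differences are constant, so Q has degree 2.
Extending the table by one column gives the next first difference 36, so Q(5) = 50 + 36 = 86.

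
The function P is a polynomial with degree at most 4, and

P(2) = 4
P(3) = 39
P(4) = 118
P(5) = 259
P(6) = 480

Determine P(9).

Write P(n) = an^4 + bn³ + cn² + dn + e; the 5 given values yield a linear system in the 5 coefficients.
Solving, the leading coefficient vanishes, and P(n) = 3n³ - 5n² + 3n - 6.
Then P(9) = 1803.

1803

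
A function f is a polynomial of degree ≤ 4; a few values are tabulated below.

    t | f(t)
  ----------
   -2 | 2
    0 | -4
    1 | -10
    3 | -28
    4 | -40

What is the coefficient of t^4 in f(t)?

0

Write f(t) = at^4 + bt³ + ct² + dt + e; the 5 given values yield a linear system in the 5 coefficients.
Solving, the top 2 coefficients vanish, and f(t) = -t² - 5t - 4.
The coefficient of t^4 is 0.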